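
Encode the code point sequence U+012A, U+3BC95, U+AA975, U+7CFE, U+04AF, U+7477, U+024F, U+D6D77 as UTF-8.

C4 AA F0 BB B2 95 F2 AA A5 B5 E7 B3 BE D2 AF E7 91 B7 C9 8F F3 96 B5 B7

U+012A: 2-byte form → C4 AA.
U+3BC95: 4-byte form → F0 BB B2 95.
U+AA975: 4-byte form → F2 AA A5 B5.
U+7CFE: 3-byte form → E7 B3 BE.
U+04AF: 2-byte form → D2 AF.
U+7477: 3-byte form → E7 91 B7.
U+024F: 2-byte form → C9 8F.
U+D6D77: 4-byte form → F3 96 B5 B7.
Concatenated (24 bytes): C4 AA F0 BB B2 95 F2 AA A5 B5 E7 B3 BE D2 AF E7 91 B7 C9 8F F3 96 B5 B7.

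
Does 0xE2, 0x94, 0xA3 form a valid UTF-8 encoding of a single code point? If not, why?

Leading byte 0xE2 = 11100010 → 3-byte form.
Continuation bytes 0x94=10010100, 0xA3=10100011 all match 10xxxxxx.
Decoded value 0x2523 is ≥ 0x800 (shortest form) and not a surrogate.

valid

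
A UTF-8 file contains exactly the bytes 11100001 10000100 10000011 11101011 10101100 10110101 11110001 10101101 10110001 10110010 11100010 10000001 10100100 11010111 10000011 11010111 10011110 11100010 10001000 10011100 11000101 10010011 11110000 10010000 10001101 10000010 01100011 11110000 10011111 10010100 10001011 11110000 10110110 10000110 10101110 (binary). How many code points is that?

12

Byte at offset 0: 0xE1 = 11100001 → 3-byte char (#1). Advance 3.
Byte at offset 3: 0xEB = 11101011 → 3-byte char (#2). Advance 3.
Byte at offset 6: 0xF1 = 11110001 → 4-byte char (#3). Advance 4.
Byte at offset 10: 0xE2 = 11100010 → 3-byte char (#4). Advance 3.
Byte at offset 13: 0xD7 = 11010111 → 2-byte char (#5). Advance 2.
Byte at offset 15: 0xD7 = 11010111 → 2-byte char (#6). Advance 2.
Byte at offset 17: 0xE2 = 11100010 → 3-byte char (#7). Advance 3.
Byte at offset 20: 0xC5 = 11000101 → 2-byte char (#8). Advance 2.
Byte at offset 22: 0xF0 = 11110000 → 4-byte char (#9). Advance 4.
Byte at offset 26: 0x63 = 01100011 → 1-byte char (#10). Advance 1.
Byte at offset 27: 0xF0 = 11110000 → 4-byte char (#11). Advance 4.
Byte at offset 31: 0xF0 = 11110000 → 4-byte char (#12). Advance 4.
Reached end at offset 35 after 12 code points.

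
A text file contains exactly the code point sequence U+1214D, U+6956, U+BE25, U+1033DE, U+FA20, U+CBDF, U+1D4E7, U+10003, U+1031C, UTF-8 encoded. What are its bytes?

U+1214D: 4-byte form → F0 92 85 8D.
U+6956: 3-byte form → E6 A5 96.
U+BE25: 3-byte form → EB B8 A5.
U+1033DE: 4-byte form → F4 83 8F 9E.
U+FA20: 3-byte form → EF A8 A0.
U+CBDF: 3-byte form → EC AF 9F.
U+1D4E7: 4-byte form → F0 9D 93 A7.
U+10003: 4-byte form → F0 90 80 83.
U+1031C: 4-byte form → F0 90 8C 9C.
Concatenated (32 bytes): F0 92 85 8D E6 A5 96 EB B8 A5 F4 83 8F 9E EF A8 A0 EC AF 9F F0 9D 93 A7 F0 90 80 83 F0 90 8C 9C.

F0 92 85 8D E6 A5 96 EB B8 A5 F4 83 8F 9E EF A8 A0 EC AF 9F F0 9D 93 A7 F0 90 80 83 F0 90 8C 9C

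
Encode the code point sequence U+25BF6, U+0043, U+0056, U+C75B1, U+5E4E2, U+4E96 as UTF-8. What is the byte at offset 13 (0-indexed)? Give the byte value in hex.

U+25BF6 → 4-byte form F0 A5 AF B6 at offsets 0–3.
U+0043 → 1-byte form 43 at offsets 4–4.
U+0056 → 1-byte form 56 at offsets 5–5.
U+C75B1 → 4-byte form F3 87 96 B1 at offsets 6–9.
U+5E4E2 → 4-byte form F1 9E 93 A2 at offsets 10–13.
Offset 13 falls in char 5's range; it's byte 4 of F1 9E 93 A2 = 0xA2.

0xA2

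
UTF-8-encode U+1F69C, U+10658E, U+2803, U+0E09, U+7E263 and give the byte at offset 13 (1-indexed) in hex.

1-indexed offset 13 is 0-indexed offset 12.
U+1F69C → 4-byte form F0 9F 9A 9C at offsets 0–3.
U+10658E → 4-byte form F4 86 96 8E at offsets 4–7.
U+2803 → 3-byte form E2 A0 83 at offsets 8–10.
U+0E09 → 3-byte form E0 B8 89 at offsets 11–13.
Offset 12 falls in char 4's range; it's byte 2 of E0 B8 89 = 0xB8.

0xB8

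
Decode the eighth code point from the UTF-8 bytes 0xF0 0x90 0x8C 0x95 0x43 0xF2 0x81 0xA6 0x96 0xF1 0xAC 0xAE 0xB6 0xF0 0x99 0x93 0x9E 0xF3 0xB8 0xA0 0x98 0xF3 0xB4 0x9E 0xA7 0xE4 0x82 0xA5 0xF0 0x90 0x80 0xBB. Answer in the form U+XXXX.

Offset 0: leading byte 0xF0 = 11110000 → 4-byte char #1 = F0 90 8C 95.
Offset 4: leading byte 0x43 = 01000011 → 1-byte char #2 = 43.
Offset 5: leading byte 0xF2 = 11110010 → 4-byte char #3 = F2 81 A6 96.
Offset 9: leading byte 0xF1 = 11110001 → 4-byte char #4 = F1 AC AE B6.
Offset 13: leading byte 0xF0 = 11110000 → 4-byte char #5 = F0 99 93 9E.
Offset 17: leading byte 0xF3 = 11110011 → 4-byte char #6 = F3 B8 A0 98.
Offset 21: leading byte 0xF3 = 11110011 → 4-byte char #7 = F3 B4 9E A7.
Offset 25: leading byte 0xE4 = 11100100 → 3-byte char #8 = E4 82 A5.
Leading byte 0xE4 = 11100100 matches 1110xxxx → 3-byte sequence.
Byte 1: 0xE4 = 11100100, payload 0100 (4 bits).
Byte 2: 0x82 = 10000010 (10xxxxxx ✓), payload 000010.
Byte 3: 0xA5 = 10100101 (10xxxxxx ✓), payload 100101.
Concatenate: 0100000010100101 = 0x40A5 (16 bits → U+40A5).

U+40A5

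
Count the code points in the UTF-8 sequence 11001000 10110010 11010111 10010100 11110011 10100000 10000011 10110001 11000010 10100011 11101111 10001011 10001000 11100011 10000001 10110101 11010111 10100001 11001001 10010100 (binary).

Byte at offset 0: 0xC8 = 11001000 → 2-byte char (#1). Advance 2.
Byte at offset 2: 0xD7 = 11010111 → 2-byte char (#2). Advance 2.
Byte at offset 4: 0xF3 = 11110011 → 4-byte char (#3). Advance 4.
Byte at offset 8: 0xC2 = 11000010 → 2-byte char (#4). Advance 2.
Byte at offset 10: 0xEF = 11101111 → 3-byte char (#5). Advance 3.
Byte at offset 13: 0xE3 = 11100011 → 3-byte char (#6). Advance 3.
Byte at offset 16: 0xD7 = 11010111 → 2-byte char (#7). Advance 2.
Byte at offset 18: 0xC9 = 11001001 → 2-byte char (#8). Advance 2.
Reached end at offset 20 after 8 code points.

8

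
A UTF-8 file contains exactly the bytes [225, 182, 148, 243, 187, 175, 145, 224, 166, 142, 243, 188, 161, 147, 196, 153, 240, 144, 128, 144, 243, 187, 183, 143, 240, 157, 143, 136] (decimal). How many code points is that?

Byte at offset 0: 0xE1 = 11100001 → 3-byte char (#1). Advance 3.
Byte at offset 3: 0xF3 = 11110011 → 4-byte char (#2). Advance 4.
Byte at offset 7: 0xE0 = 11100000 → 3-byte char (#3). Advance 3.
Byte at offset 10: 0xF3 = 11110011 → 4-byte char (#4). Advance 4.
Byte at offset 14: 0xC4 = 11000100 → 2-byte char (#5). Advance 2.
Byte at offset 16: 0xF0 = 11110000 → 4-byte char (#6). Advance 4.
Byte at offset 20: 0xF3 = 11110011 → 4-byte char (#7). Advance 4.
Byte at offset 24: 0xF0 = 11110000 → 4-byte char (#8). Advance 4.
Reached end at offset 28 after 8 code points.

8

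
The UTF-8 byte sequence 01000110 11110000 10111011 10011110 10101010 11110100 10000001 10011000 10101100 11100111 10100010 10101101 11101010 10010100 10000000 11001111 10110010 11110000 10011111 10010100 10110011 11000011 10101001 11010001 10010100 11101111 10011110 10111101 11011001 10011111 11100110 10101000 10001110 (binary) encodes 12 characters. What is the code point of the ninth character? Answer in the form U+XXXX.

Offset 0: leading byte 0x46 = 01000110 → 1-byte char #1 = 46.
Offset 1: leading byte 0xF0 = 11110000 → 4-byte char #2 = F0 BB 9E AA.
Offset 5: leading byte 0xF4 = 11110100 → 4-byte char #3 = F4 81 98 AC.
Offset 9: leading byte 0xE7 = 11100111 → 3-byte char #4 = E7 A2 AD.
Offset 12: leading byte 0xEA = 11101010 → 3-byte char #5 = EA 94 80.
Offset 15: leading byte 0xCF = 11001111 → 2-byte char #6 = CF B2.
Offset 17: leading byte 0xF0 = 11110000 → 4-byte char #7 = F0 9F 94 B3.
Offset 21: leading byte 0xC3 = 11000011 → 2-byte char #8 = C3 A9.
Offset 23: leading byte 0xD1 = 11010001 → 2-byte char #9 = D1 94.
Leading byte 0xD1 = 11010001 matches 110xxxxx → 2-byte sequence.
Byte 1: 0xD1 = 11010001, payload 10001 (5 bits).
Byte 2: 0x94 = 10010100 (10xxxxxx ✓), payload 010100.
Concatenate: 10001010100 = 0x454 (11 bits → U+0454).

U+0454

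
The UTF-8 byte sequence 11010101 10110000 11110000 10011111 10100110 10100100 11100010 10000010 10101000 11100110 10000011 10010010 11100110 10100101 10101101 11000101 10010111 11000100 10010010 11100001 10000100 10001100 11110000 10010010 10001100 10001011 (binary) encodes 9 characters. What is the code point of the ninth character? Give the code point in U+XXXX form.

Offset 0: leading byte 0xD5 = 11010101 → 2-byte char #1 = D5 B0.
Offset 2: leading byte 0xF0 = 11110000 → 4-byte char #2 = F0 9F A6 A4.
Offset 6: leading byte 0xE2 = 11100010 → 3-byte char #3 = E2 82 A8.
Offset 9: leading byte 0xE6 = 11100110 → 3-byte char #4 = E6 83 92.
Offset 12: leading byte 0xE6 = 11100110 → 3-byte char #5 = E6 A5 AD.
Offset 15: leading byte 0xC5 = 11000101 → 2-byte char #6 = C5 97.
Offset 17: leading byte 0xC4 = 11000100 → 2-byte char #7 = C4 92.
Offset 19: leading byte 0xE1 = 11100001 → 3-byte char #8 = E1 84 8C.
Offset 22: leading byte 0xF0 = 11110000 → 4-byte char #9 = F0 92 8C 8B.
Leading byte 0xF0 = 11110000 matches 11110xxx → 4-byte sequence.
Byte 1: 0xF0 = 11110000, payload 000 (3 bits).
Byte 2: 0x92 = 10010010 (10xxxxxx ✓), payload 010010.
Byte 3: 0x8C = 10001100 (10xxxxxx ✓), payload 001100.
Byte 4: 0x8B = 10001011 (10xxxxxx ✓), payload 001011.
Concatenate: 000010010001100001011 = 0x1230B (21 bits → U+1230B).

U+1230B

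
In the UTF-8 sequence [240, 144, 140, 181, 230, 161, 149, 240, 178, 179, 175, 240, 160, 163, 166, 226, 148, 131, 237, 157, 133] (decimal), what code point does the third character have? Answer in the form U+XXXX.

U+32CEF

Offset 0: leading byte 0xF0 = 11110000 → 4-byte char #1 = F0 90 8C B5.
Offset 4: leading byte 0xE6 = 11100110 → 3-byte char #2 = E6 A1 95.
Offset 7: leading byte 0xF0 = 11110000 → 4-byte char #3 = F0 B2 B3 AF.
Leading byte 0xF0 = 11110000 matches 11110xxx → 4-byte sequence.
Byte 1: 0xF0 = 11110000, payload 000 (3 bits).
Byte 2: 0xB2 = 10110010 (10xxxxxx ✓), payload 110010.
Byte 3: 0xB3 = 10110011 (10xxxxxx ✓), payload 110011.
Byte 4: 0xAF = 10101111 (10xxxxxx ✓), payload 101111.
Concatenate: 000110010110011101111 = 0x32CEF (21 bits → U+32CEF).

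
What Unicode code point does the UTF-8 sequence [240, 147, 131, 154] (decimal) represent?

U+130DA

Leading byte 0xF0 = 11110000 matches 11110xxx → 4-byte sequence.
Byte 1: 0xF0 = 11110000, payload 000 (3 bits).
Byte 2: 0x93 = 10010011 (10xxxxxx ✓), payload 010011.
Byte 3: 0x83 = 10000011 (10xxxxxx ✓), payload 000011.
Byte 4: 0x9A = 10011010 (10xxxxxx ✓), payload 011010.
Concatenate: 000010011000011011010 = 0x130DA (21 bits → U+130DA).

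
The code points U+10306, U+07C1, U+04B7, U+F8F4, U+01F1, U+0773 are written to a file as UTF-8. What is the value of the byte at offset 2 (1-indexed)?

0x90

1-indexed offset 2 is 0-indexed offset 1.
U+10306 → 4-byte form F0 90 8C 86 at offsets 0–3.
Offset 1 falls in char 1's range; it's byte 2 of F0 90 8C 86 = 0x90.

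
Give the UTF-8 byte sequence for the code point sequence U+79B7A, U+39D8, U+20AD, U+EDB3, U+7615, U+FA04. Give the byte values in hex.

F1 B9 AD BA E3 A7 98 E2 82 AD EE B6 B3 E7 98 95 EF A8 84

U+79B7A: 4-byte form → F1 B9 AD BA.
U+39D8: 3-byte form → E3 A7 98.
U+20AD: 3-byte form → E2 82 AD.
U+EDB3: 3-byte form → EE B6 B3.
U+7615: 3-byte form → E7 98 95.
U+FA04: 3-byte form → EF A8 84.
Concatenated (19 bytes): F1 B9 AD BA E3 A7 98 E2 82 AD EE B6 B3 E7 98 95 EF A8 84.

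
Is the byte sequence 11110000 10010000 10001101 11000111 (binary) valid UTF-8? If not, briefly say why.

Leading byte 0xF0 = 11110000 → 4-byte form.
Byte 4 is 0xC7 = 11000111, which is not 10xxxxxx — expected a continuation byte.

invalid (non-continuation byte where continuation expected)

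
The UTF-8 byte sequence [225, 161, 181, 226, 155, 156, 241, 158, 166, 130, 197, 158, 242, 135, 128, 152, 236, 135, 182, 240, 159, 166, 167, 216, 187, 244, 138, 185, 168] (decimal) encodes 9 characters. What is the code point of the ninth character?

Offset 0: leading byte 0xE1 = 11100001 → 3-byte char #1 = E1 A1 B5.
Offset 3: leading byte 0xE2 = 11100010 → 3-byte char #2 = E2 9B 9C.
Offset 6: leading byte 0xF1 = 11110001 → 4-byte char #3 = F1 9E A6 82.
Offset 10: leading byte 0xC5 = 11000101 → 2-byte char #4 = C5 9E.
Offset 12: leading byte 0xF2 = 11110010 → 4-byte char #5 = F2 87 80 98.
Offset 16: leading byte 0xEC = 11101100 → 3-byte char #6 = EC 87 B6.
Offset 19: leading byte 0xF0 = 11110000 → 4-byte char #7 = F0 9F A6 A7.
Offset 23: leading byte 0xD8 = 11011000 → 2-byte char #8 = D8 BB.
Offset 25: leading byte 0xF4 = 11110100 → 4-byte char #9 = F4 8A B9 A8.
Leading byte 0xF4 = 11110100 matches 11110xxx → 4-byte sequence.
Byte 1: 0xF4 = 11110100, payload 100 (3 bits).
Byte 2: 0x8A = 10001010 (10xxxxxx ✓), payload 001010.
Byte 3: 0xB9 = 10111001 (10xxxxxx ✓), payload 111001.
Byte 4: 0xA8 = 10101000 (10xxxxxx ✓), payload 101000.
Concatenate: 100001010111001101000 = 0x10AE68 (21 bits → U+10AE68).

U+10AE68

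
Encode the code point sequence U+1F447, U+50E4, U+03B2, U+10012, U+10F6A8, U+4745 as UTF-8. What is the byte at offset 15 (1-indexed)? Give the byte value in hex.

1-indexed offset 15 is 0-indexed offset 14.
U+1F447 → 4-byte form F0 9F 91 87 at offsets 0–3.
U+50E4 → 3-byte form E5 83 A4 at offsets 4–6.
U+03B2 → 2-byte form CE B2 at offsets 7–8.
U+10012 → 4-byte form F0 90 80 92 at offsets 9–12.
U+10F6A8 → 4-byte form F4 8F 9A A8 at offsets 13–16.
Offset 14 falls in char 5's range; it's byte 2 of F4 8F 9A A8 = 0x8F.

0x8F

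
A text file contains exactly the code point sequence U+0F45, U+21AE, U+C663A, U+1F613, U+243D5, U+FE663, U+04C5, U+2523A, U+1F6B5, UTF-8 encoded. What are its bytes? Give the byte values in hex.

E0 BD 85 E2 86 AE F3 86 98 BA F0 9F 98 93 F0 A4 8F 95 F3 BE 99 A3 D3 85 F0 A5 88 BA F0 9F 9A B5

U+0F45: 3-byte form → E0 BD 85.
U+21AE: 3-byte form → E2 86 AE.
U+C663A: 4-byte form → F3 86 98 BA.
U+1F613: 4-byte form → F0 9F 98 93.
U+243D5: 4-byte form → F0 A4 8F 95.
U+FE663: 4-byte form → F3 BE 99 A3.
U+04C5: 2-byte form → D3 85.
U+2523A: 4-byte form → F0 A5 88 BA.
U+1F6B5: 4-byte form → F0 9F 9A B5.
Concatenated (32 bytes): E0 BD 85 E2 86 AE F3 86 98 BA F0 9F 98 93 F0 A4 8F 95 F3 BE 99 A3 D3 85 F0 A5 88 BA F0 9F 9A B5.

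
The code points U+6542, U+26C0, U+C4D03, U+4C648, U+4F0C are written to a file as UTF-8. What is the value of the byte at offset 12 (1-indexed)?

0x8C

1-indexed offset 12 is 0-indexed offset 11.
U+6542 → 3-byte form E6 95 82 at offsets 0–2.
U+26C0 → 3-byte form E2 9B 80 at offsets 3–5.
U+C4D03 → 4-byte form F3 84 B4 83 at offsets 6–9.
U+4C648 → 4-byte form F1 8C 99 88 at offsets 10–13.
Offset 11 falls in char 4's range; it's byte 2 of F1 8C 99 88 = 0x8C.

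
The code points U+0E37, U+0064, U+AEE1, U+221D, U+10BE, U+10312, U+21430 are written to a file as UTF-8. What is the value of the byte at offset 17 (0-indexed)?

U+0E37 → 3-byte form E0 B8 B7 at offsets 0–2.
U+0064 → 1-byte form 64 at offsets 3–3.
U+AEE1 → 3-byte form EA BB A1 at offsets 4–6.
U+221D → 3-byte form E2 88 9D at offsets 7–9.
U+10BE → 3-byte form E1 82 BE at offsets 10–12.
U+10312 → 4-byte form F0 90 8C 92 at offsets 13–16.
U+21430 → 4-byte form F0 A1 90 B0 at offsets 17–20.
Offset 17 falls in char 7's range; it's byte 1 of F0 A1 90 B0 = 0xF0.

0xF0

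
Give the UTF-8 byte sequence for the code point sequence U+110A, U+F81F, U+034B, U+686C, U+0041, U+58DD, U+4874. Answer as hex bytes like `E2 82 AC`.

E1 84 8A EF A0 9F CD 8B E6 A1 AC 41 E5 A3 9D E4 A1 B4

U+110A: 3-byte form → E1 84 8A.
U+F81F: 3-byte form → EF A0 9F.
U+034B: 2-byte form → CD 8B.
U+686C: 3-byte form → E6 A1 AC.
U+0041: 1-byte form → 41.
U+58DD: 3-byte form → E5 A3 9D.
U+4874: 3-byte form → E4 A1 B4.
Concatenated (18 bytes): E1 84 8A EF A0 9F CD 8B E6 A1 AC 41 E5 A3 9D E4 A1 B4.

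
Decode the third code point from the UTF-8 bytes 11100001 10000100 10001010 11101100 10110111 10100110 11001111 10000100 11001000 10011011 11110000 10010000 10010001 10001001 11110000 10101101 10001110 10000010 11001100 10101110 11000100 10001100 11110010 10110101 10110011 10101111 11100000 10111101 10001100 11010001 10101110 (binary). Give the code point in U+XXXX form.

Offset 0: leading byte 0xE1 = 11100001 → 3-byte char #1 = E1 84 8A.
Offset 3: leading byte 0xEC = 11101100 → 3-byte char #2 = EC B7 A6.
Offset 6: leading byte 0xCF = 11001111 → 2-byte char #3 = CF 84.
Leading byte 0xCF = 11001111 matches 110xxxxx → 2-byte sequence.
Byte 1: 0xCF = 11001111, payload 01111 (5 bits).
Byte 2: 0x84 = 10000100 (10xxxxxx ✓), payload 000100.
Concatenate: 01111000100 = 0x3C4 (11 bits → U+03C4).

U+03C4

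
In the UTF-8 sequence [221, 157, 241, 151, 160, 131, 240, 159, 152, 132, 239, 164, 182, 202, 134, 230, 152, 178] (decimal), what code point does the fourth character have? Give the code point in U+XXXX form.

Offset 0: leading byte 0xDD = 11011101 → 2-byte char #1 = DD 9D.
Offset 2: leading byte 0xF1 = 11110001 → 4-byte char #2 = F1 97 A0 83.
Offset 6: leading byte 0xF0 = 11110000 → 4-byte char #3 = F0 9F 98 84.
Offset 10: leading byte 0xEF = 11101111 → 3-byte char #4 = EF A4 B6.
Leading byte 0xEF = 11101111 matches 1110xxxx → 3-byte sequence.
Byte 1: 0xEF = 11101111, payload 1111 (4 bits).
Byte 2: 0xA4 = 10100100 (10xxxxxx ✓), payload 100100.
Byte 3: 0xB6 = 10110110 (10xxxxxx ✓), payload 110110.
Concatenate: 1111100100110110 = 0xF936 (16 bits → U+F936).

U+F936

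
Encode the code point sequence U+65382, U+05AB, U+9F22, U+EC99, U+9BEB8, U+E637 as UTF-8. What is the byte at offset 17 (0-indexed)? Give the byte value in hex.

0x98

U+65382 → 4-byte form F1 A5 8E 82 at offsets 0–3.
U+05AB → 2-byte form D6 AB at offsets 4–5.
U+9F22 → 3-byte form E9 BC A2 at offsets 6–8.
U+EC99 → 3-byte form EE B2 99 at offsets 9–11.
U+9BEB8 → 4-byte form F2 9B BA B8 at offsets 12–15.
U+E637 → 3-byte form EE 98 B7 at offsets 16–18.
Offset 17 falls in char 6's range; it's byte 2 of EE 98 B7 = 0x98.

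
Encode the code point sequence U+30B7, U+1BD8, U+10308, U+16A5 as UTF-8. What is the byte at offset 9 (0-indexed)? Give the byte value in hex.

0x88

U+30B7 → 3-byte form E3 82 B7 at offsets 0–2.
U+1BD8 → 3-byte form E1 AF 98 at offsets 3–5.
U+10308 → 4-byte form F0 90 8C 88 at offsets 6–9.
Offset 9 falls in char 3's range; it's byte 4 of F0 90 8C 88 = 0x88.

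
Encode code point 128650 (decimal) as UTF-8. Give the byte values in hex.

U+1F68A = 0x1F68A = 128650 decimal. In range U+10000–U+10FFFF → 4-byte form: 11110xxx 10xxxxxx 10xxxxxx 10xxxxxx.
Binary (21 bits): 000011111011010001010.
Split 3+6+6+6: 000 | 011111 | 011010 | 001010.
Byte 1: 11110000 = 0xF0.
Byte 2: 10011111 = 0x9F.
Byte 3: 10011010 = 0x9A.
Byte 4: 10001010 = 0x8A.

F0 9F 9A 8A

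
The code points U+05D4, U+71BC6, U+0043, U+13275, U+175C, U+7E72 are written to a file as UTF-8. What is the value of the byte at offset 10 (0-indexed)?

U+05D4 → 2-byte form D7 94 at offsets 0–1.
U+71BC6 → 4-byte form F1 B1 AF 86 at offsets 2–5.
U+0043 → 1-byte form 43 at offsets 6–6.
U+13275 → 4-byte form F0 93 89 B5 at offsets 7–10.
Offset 10 falls in char 4's range; it's byte 4 of F0 93 89 B5 = 0xB5.

0xB5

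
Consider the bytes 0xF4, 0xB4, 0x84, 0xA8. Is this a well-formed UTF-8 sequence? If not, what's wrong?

invalid (encodes a value above U+10FFFF)

Leading byte 0xF4 = 11110100 → 4-byte form.
Payload = 0x134128, which exceeds U+10FFFF, the maximum Unicode code point. (Leading bytes F5–FF, or F4 followed by ≥ 0x90, are invalid.)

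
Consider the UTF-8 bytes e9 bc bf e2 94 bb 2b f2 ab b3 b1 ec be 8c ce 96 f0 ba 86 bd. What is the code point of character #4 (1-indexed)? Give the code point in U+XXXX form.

Offset 0: leading byte 0xE9 = 11101001 → 3-byte char #1 = E9 BC BF.
Offset 3: leading byte 0xE2 = 11100010 → 3-byte char #2 = E2 94 BB.
Offset 6: leading byte 0x2B = 00101011 → 1-byte char #3 = 2B.
Offset 7: leading byte 0xF2 = 11110010 → 4-byte char #4 = F2 AB B3 B1.
Leading byte 0xF2 = 11110010 matches 11110xxx → 4-byte sequence.
Byte 1: 0xF2 = 11110010, payload 010 (3 bits).
Byte 2: 0xAB = 10101011 (10xxxxxx ✓), payload 101011.
Byte 3: 0xB3 = 10110011 (10xxxxxx ✓), payload 110011.
Byte 4: 0xB1 = 10110001 (10xxxxxx ✓), payload 110001.
Concatenate: 010101011110011110001 = 0xABCF1 (21 bits → U+ABCF1).

U+ABCF1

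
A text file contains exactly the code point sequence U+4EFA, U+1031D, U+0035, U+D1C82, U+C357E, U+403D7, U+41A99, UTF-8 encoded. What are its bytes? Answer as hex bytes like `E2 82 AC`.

U+4EFA: 3-byte form → E4 BB BA.
U+1031D: 4-byte form → F0 90 8C 9D.
U+0035: 1-byte form → 35.
U+D1C82: 4-byte form → F3 91 B2 82.
U+C357E: 4-byte form → F3 83 95 BE.
U+403D7: 4-byte form → F1 80 8F 97.
U+41A99: 4-byte form → F1 81 AA 99.
Concatenated (24 bytes): E4 BB BA F0 90 8C 9D 35 F3 91 B2 82 F3 83 95 BE F1 80 8F 97 F1 81 AA 99.

E4 BB BA F0 90 8C 9D 35 F3 91 B2 82 F3 83 95 BE F1 80 8F 97 F1 81 AA 99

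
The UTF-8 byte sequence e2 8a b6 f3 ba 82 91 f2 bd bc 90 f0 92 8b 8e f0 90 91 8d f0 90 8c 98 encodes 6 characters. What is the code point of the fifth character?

U+1044D

Offset 0: leading byte 0xE2 = 11100010 → 3-byte char #1 = E2 8A B6.
Offset 3: leading byte 0xF3 = 11110011 → 4-byte char #2 = F3 BA 82 91.
Offset 7: leading byte 0xF2 = 11110010 → 4-byte char #3 = F2 BD BC 90.
Offset 11: leading byte 0xF0 = 11110000 → 4-byte char #4 = F0 92 8B 8E.
Offset 15: leading byte 0xF0 = 11110000 → 4-byte char #5 = F0 90 91 8D.
Leading byte 0xF0 = 11110000 matches 11110xxx → 4-byte sequence.
Byte 1: 0xF0 = 11110000, payload 000 (3 bits).
Byte 2: 0x90 = 10010000 (10xxxxxx ✓), payload 010000.
Byte 3: 0x91 = 10010001 (10xxxxxx ✓), payload 010001.
Byte 4: 0x8D = 10001101 (10xxxxxx ✓), payload 001101.
Concatenate: 000010000010001001101 = 0x1044D (21 bits → U+1044D).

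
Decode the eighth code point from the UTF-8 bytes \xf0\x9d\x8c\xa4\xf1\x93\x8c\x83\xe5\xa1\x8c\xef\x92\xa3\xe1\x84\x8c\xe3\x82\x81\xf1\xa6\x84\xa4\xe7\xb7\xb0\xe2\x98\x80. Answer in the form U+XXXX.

Offset 0: leading byte 0xF0 = 11110000 → 4-byte char #1 = F0 9D 8C A4.
Offset 4: leading byte 0xF1 = 11110001 → 4-byte char #2 = F1 93 8C 83.
Offset 8: leading byte 0xE5 = 11100101 → 3-byte char #3 = E5 A1 8C.
Offset 11: leading byte 0xEF = 11101111 → 3-byte char #4 = EF 92 A3.
Offset 14: leading byte 0xE1 = 11100001 → 3-byte char #5 = E1 84 8C.
Offset 17: leading byte 0xE3 = 11100011 → 3-byte char #6 = E3 82 81.
Offset 20: leading byte 0xF1 = 11110001 → 4-byte char #7 = F1 A6 84 A4.
Offset 24: leading byte 0xE7 = 11100111 → 3-byte char #8 = E7 B7 B0.
Leading byte 0xE7 = 11100111 matches 1110xxxx → 3-byte sequence.
Byte 1: 0xE7 = 11100111, payload 0111 (4 bits).
Byte 2: 0xB7 = 10110111 (10xxxxxx ✓), payload 110111.
Byte 3: 0xB0 = 10110000 (10xxxxxx ✓), payload 110000.
Concatenate: 0111110111110000 = 0x7DF0 (16 bits → U+7DF0).

U+7DF0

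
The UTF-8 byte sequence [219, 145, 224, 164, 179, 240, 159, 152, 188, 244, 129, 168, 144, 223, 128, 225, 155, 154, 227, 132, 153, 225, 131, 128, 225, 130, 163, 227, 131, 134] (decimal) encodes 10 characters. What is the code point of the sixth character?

Offset 0: leading byte 0xDB = 11011011 → 2-byte char #1 = DB 91.
Offset 2: leading byte 0xE0 = 11100000 → 3-byte char #2 = E0 A4 B3.
Offset 5: leading byte 0xF0 = 11110000 → 4-byte char #3 = F0 9F 98 BC.
Offset 9: leading byte 0xF4 = 11110100 → 4-byte char #4 = F4 81 A8 90.
Offset 13: leading byte 0xDF = 11011111 → 2-byte char #5 = DF 80.
Offset 15: leading byte 0xE1 = 11100001 → 3-byte char #6 = E1 9B 9A.
Leading byte 0xE1 = 11100001 matches 1110xxxx → 3-byte sequence.
Byte 1: 0xE1 = 11100001, payload 0001 (4 bits).
Byte 2: 0x9B = 10011011 (10xxxxxx ✓), payload 011011.
Byte 3: 0x9A = 10011010 (10xxxxxx ✓), payload 011010.
Concatenate: 0001011011011010 = 0x16DA (16 bits → U+16DA).

U+16DA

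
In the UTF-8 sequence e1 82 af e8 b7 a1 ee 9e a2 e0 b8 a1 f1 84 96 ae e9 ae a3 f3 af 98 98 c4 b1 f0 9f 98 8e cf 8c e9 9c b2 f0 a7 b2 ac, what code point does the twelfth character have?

U+27CAC

Offset 0: leading byte 0xE1 = 11100001 → 3-byte char #1 = E1 82 AF.
Offset 3: leading byte 0xE8 = 11101000 → 3-byte char #2 = E8 B7 A1.
Offset 6: leading byte 0xEE = 11101110 → 3-byte char #3 = EE 9E A2.
Offset 9: leading byte 0xE0 = 11100000 → 3-byte char #4 = E0 B8 A1.
Offset 12: leading byte 0xF1 = 11110001 → 4-byte char #5 = F1 84 96 AE.
Offset 16: leading byte 0xE9 = 11101001 → 3-byte char #6 = E9 AE A3.
Offset 19: leading byte 0xF3 = 11110011 → 4-byte char #7 = F3 AF 98 98.
Offset 23: leading byte 0xC4 = 11000100 → 2-byte char #8 = C4 B1.
Offset 25: leading byte 0xF0 = 11110000 → 4-byte char #9 = F0 9F 98 8E.
Offset 29: leading byte 0xCF = 11001111 → 2-byte char #10 = CF 8C.
Offset 31: leading byte 0xE9 = 11101001 → 3-byte char #11 = E9 9C B2.
Offset 34: leading byte 0xF0 = 11110000 → 4-byte char #12 = F0 A7 B2 AC.
Leading byte 0xF0 = 11110000 matches 11110xxx → 4-byte sequence.
Byte 1: 0xF0 = 11110000, payload 000 (3 bits).
Byte 2: 0xA7 = 10100111 (10xxxxxx ✓), payload 100111.
Byte 3: 0xB2 = 10110010 (10xxxxxx ✓), payload 110010.
Byte 4: 0xAC = 10101100 (10xxxxxx ✓), payload 101100.
Concatenate: 000100111110010101100 = 0x27CAC (21 bits → U+27CAC).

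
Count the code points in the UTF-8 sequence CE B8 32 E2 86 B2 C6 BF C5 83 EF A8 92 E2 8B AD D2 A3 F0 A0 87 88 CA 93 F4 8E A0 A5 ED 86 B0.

12

Byte at offset 0: 0xCE = 11001110 → 2-byte char (#1). Advance 2.
Byte at offset 2: 0x32 = 00110010 → 1-byte char (#2). Advance 1.
Byte at offset 3: 0xE2 = 11100010 → 3-byte char (#3). Advance 3.
Byte at offset 6: 0xC6 = 11000110 → 2-byte char (#4). Advance 2.
Byte at offset 8: 0xC5 = 11000101 → 2-byte char (#5). Advance 2.
Byte at offset 10: 0xEF = 11101111 → 3-byte char (#6). Advance 3.
Byte at offset 13: 0xE2 = 11100010 → 3-byte char (#7). Advance 3.
Byte at offset 16: 0xD2 = 11010010 → 2-byte char (#8). Advance 2.
Byte at offset 18: 0xF0 = 11110000 → 4-byte char (#9). Advance 4.
Byte at offset 22: 0xCA = 11001010 → 2-byte char (#10). Advance 2.
Byte at offset 24: 0xF4 = 11110100 → 4-byte char (#11). Advance 4.
Byte at offset 28: 0xED = 11101101 → 3-byte char (#12). Advance 3.
Reached end at offset 31 after 12 code points.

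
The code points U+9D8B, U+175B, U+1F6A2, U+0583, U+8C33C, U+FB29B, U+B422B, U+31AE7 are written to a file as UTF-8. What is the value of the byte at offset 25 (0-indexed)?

U+9D8B → 3-byte form E9 B6 8B at offsets 0–2.
U+175B → 3-byte form E1 9D 9B at offsets 3–5.
U+1F6A2 → 4-byte form F0 9F 9A A2 at offsets 6–9.
U+0583 → 2-byte form D6 83 at offsets 10–11.
U+8C33C → 4-byte form F2 8C 8C BC at offsets 12–15.
U+FB29B → 4-byte form F3 BB 8A 9B at offsets 16–19.
U+B422B → 4-byte form F2 B4 88 AB at offsets 20–23.
U+31AE7 → 4-byte form F0 B1 AB A7 at offsets 24–27.
Offset 25 falls in char 8's range; it's byte 2 of F0 B1 AB A7 = 0xB1.

0xB1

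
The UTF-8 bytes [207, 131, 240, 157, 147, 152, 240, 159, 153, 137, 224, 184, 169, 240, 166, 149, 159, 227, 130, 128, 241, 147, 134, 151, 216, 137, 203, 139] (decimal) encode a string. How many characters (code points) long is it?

Byte at offset 0: 0xCF = 11001111 → 2-byte char (#1). Advance 2.
Byte at offset 2: 0xF0 = 11110000 → 4-byte char (#2). Advance 4.
Byte at offset 6: 0xF0 = 11110000 → 4-byte char (#3). Advance 4.
Byte at offset 10: 0xE0 = 11100000 → 3-byte char (#4). Advance 3.
Byte at offset 13: 0xF0 = 11110000 → 4-byte char (#5). Advance 4.
Byte at offset 17: 0xE3 = 11100011 → 3-byte char (#6). Advance 3.
Byte at offset 20: 0xF1 = 11110001 → 4-byte char (#7). Advance 4.
Byte at offset 24: 0xD8 = 11011000 → 2-byte char (#8). Advance 2.
Byte at offset 26: 0xCB = 11001011 → 2-byte char (#9). Advance 2.
Reached end at offset 28 after 9 code points.

9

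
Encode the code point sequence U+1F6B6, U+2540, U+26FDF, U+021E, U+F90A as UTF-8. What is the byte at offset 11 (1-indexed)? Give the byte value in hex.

1-indexed offset 11 is 0-indexed offset 10.
U+1F6B6 → 4-byte form F0 9F 9A B6 at offsets 0–3.
U+2540 → 3-byte form E2 95 80 at offsets 4–6.
U+26FDF → 4-byte form F0 A6 BF 9F at offsets 7–10.
Offset 10 falls in char 3's range; it's byte 4 of F0 A6 BF 9F = 0x9F.

0x9F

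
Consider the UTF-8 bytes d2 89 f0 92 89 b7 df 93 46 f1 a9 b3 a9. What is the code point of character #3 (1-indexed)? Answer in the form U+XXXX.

U+07D3

Offset 0: leading byte 0xD2 = 11010010 → 2-byte char #1 = D2 89.
Offset 2: leading byte 0xF0 = 11110000 → 4-byte char #2 = F0 92 89 B7.
Offset 6: leading byte 0xDF = 11011111 → 2-byte char #3 = DF 93.
Leading byte 0xDF = 11011111 matches 110xxxxx → 2-byte sequence.
Byte 1: 0xDF = 11011111, payload 11111 (5 bits).
Byte 2: 0x93 = 10010011 (10xxxxxx ✓), payload 010011.
Concatenate: 11111010011 = 0x7D3 (11 bits → U+07D3).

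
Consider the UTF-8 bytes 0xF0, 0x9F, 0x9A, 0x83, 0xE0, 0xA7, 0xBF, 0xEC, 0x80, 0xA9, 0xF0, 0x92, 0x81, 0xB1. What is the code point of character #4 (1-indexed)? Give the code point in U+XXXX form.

U+12071

Offset 0: leading byte 0xF0 = 11110000 → 4-byte char #1 = F0 9F 9A 83.
Offset 4: leading byte 0xE0 = 11100000 → 3-byte char #2 = E0 A7 BF.
Offset 7: leading byte 0xEC = 11101100 → 3-byte char #3 = EC 80 A9.
Offset 10: leading byte 0xF0 = 11110000 → 4-byte char #4 = F0 92 81 B1.
Leading byte 0xF0 = 11110000 matches 11110xxx → 4-byte sequence.
Byte 1: 0xF0 = 11110000, payload 000 (3 bits).
Byte 2: 0x92 = 10010010 (10xxxxxx ✓), payload 010010.
Byte 3: 0x81 = 10000001 (10xxxxxx ✓), payload 000001.
Byte 4: 0xB1 = 10110001 (10xxxxxx ✓), payload 110001.
Concatenate: 000010010000001110001 = 0x12071 (21 bits → U+12071).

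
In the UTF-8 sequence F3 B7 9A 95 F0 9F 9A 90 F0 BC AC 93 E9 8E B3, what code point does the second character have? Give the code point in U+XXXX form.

Offset 0: leading byte 0xF3 = 11110011 → 4-byte char #1 = F3 B7 9A 95.
Offset 4: leading byte 0xF0 = 11110000 → 4-byte char #2 = F0 9F 9A 90.
Leading byte 0xF0 = 11110000 matches 11110xxx → 4-byte sequence.
Byte 1: 0xF0 = 11110000, payload 000 (3 bits).
Byte 2: 0x9F = 10011111 (10xxxxxx ✓), payload 011111.
Byte 3: 0x9A = 10011010 (10xxxxxx ✓), payload 011010.
Byte 4: 0x90 = 10010000 (10xxxxxx ✓), payload 010000.
Concatenate: 000011111011010010000 = 0x1F690 (21 bits → U+1F690).

U+1F690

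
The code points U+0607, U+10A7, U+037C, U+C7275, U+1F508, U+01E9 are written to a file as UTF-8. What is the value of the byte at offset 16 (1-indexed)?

1-indexed offset 16 is 0-indexed offset 15.
U+0607 → 2-byte form D8 87 at offsets 0–1.
U+10A7 → 3-byte form E1 82 A7 at offsets 2–4.
U+037C → 2-byte form CD BC at offsets 5–6.
U+C7275 → 4-byte form F3 87 89 B5 at offsets 7–10.
U+1F508 → 4-byte form F0 9F 94 88 at offsets 11–14.
U+01E9 → 2-byte form C7 A9 at offsets 15–16.
Offset 15 falls in char 6's range; it's byte 1 of C7 A9 = 0xC7.

0xC7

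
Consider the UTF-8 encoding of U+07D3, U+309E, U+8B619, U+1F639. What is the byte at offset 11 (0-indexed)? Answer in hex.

U+07D3 → 2-byte form DF 93 at offsets 0–1.
U+309E → 3-byte form E3 82 9E at offsets 2–4.
U+8B619 → 4-byte form F2 8B 98 99 at offsets 5–8.
U+1F639 → 4-byte form F0 9F 98 B9 at offsets 9–12.
Offset 11 falls in char 4's range; it's byte 3 of F0 9F 98 B9 = 0x98.

0x98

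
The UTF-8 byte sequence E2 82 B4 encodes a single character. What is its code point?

U+20B4

Leading byte 0xE2 = 11100010 matches 1110xxxx → 3-byte sequence.
Byte 1: 0xE2 = 11100010, payload 0010 (4 bits).
Byte 2: 0x82 = 10000010 (10xxxxxx ✓), payload 000010.
Byte 3: 0xB4 = 10110100 (10xxxxxx ✓), payload 110100.
Concatenate: 0010000010110100 = 0x20B4 (16 bits → U+20B4).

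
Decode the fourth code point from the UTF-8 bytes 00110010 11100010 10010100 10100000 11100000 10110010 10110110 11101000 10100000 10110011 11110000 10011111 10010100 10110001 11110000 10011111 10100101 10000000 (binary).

Offset 0: leading byte 0x32 = 00110010 → 1-byte char #1 = 32.
Offset 1: leading byte 0xE2 = 11100010 → 3-byte char #2 = E2 94 A0.
Offset 4: leading byte 0xE0 = 11100000 → 3-byte char #3 = E0 B2 B6.
Offset 7: leading byte 0xE8 = 11101000 → 3-byte char #4 = E8 A0 B3.
Leading byte 0xE8 = 11101000 matches 1110xxxx → 3-byte sequence.
Byte 1: 0xE8 = 11101000, payload 1000 (4 bits).
Byte 2: 0xA0 = 10100000 (10xxxxxx ✓), payload 100000.
Byte 3: 0xB3 = 10110011 (10xxxxxx ✓), payload 110011.
Concatenate: 1000100000110011 = 0x8833 (16 bits → U+8833).

U+8833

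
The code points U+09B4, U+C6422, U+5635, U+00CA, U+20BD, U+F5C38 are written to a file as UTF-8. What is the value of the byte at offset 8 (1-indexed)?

0xE5

1-indexed offset 8 is 0-indexed offset 7.
U+09B4 → 3-byte form E0 A6 B4 at offsets 0–2.
U+C6422 → 4-byte form F3 86 90 A2 at offsets 3–6.
U+5635 → 3-byte form E5 98 B5 at offsets 7–9.
Offset 7 falls in char 3's range; it's byte 1 of E5 98 B5 = 0xE5.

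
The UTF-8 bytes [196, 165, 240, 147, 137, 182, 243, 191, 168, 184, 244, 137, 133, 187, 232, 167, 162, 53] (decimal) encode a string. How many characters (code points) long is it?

Byte at offset 0: 0xC4 = 11000100 → 2-byte char (#1). Advance 2.
Byte at offset 2: 0xF0 = 11110000 → 4-byte char (#2). Advance 4.
Byte at offset 6: 0xF3 = 11110011 → 4-byte char (#3). Advance 4.
Byte at offset 10: 0xF4 = 11110100 → 4-byte char (#4). Advance 4.
Byte at offset 14: 0xE8 = 11101000 → 3-byte char (#5). Advance 3.
Byte at offset 17: 0x35 = 00110101 → 1-byte char (#6). Advance 1.
Reached end at offset 18 after 6 code points.

6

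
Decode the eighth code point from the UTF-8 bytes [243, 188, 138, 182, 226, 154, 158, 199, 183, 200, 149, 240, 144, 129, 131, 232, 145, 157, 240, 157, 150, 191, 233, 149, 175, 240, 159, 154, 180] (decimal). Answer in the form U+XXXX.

Offset 0: leading byte 0xF3 = 11110011 → 4-byte char #1 = F3 BC 8A B6.
Offset 4: leading byte 0xE2 = 11100010 → 3-byte char #2 = E2 9A 9E.
Offset 7: leading byte 0xC7 = 11000111 → 2-byte char #3 = C7 B7.
Offset 9: leading byte 0xC8 = 11001000 → 2-byte char #4 = C8 95.
Offset 11: leading byte 0xF0 = 11110000 → 4-byte char #5 = F0 90 81 83.
Offset 15: leading byte 0xE8 = 11101000 → 3-byte char #6 = E8 91 9D.
Offset 18: leading byte 0xF0 = 11110000 → 4-byte char #7 = F0 9D 96 BF.
Offset 22: leading byte 0xE9 = 11101001 → 3-byte char #8 = E9 95 AF.
Leading byte 0xE9 = 11101001 matches 1110xxxx → 3-byte sequence.
Byte 1: 0xE9 = 11101001, payload 1001 (4 bits).
Byte 2: 0x95 = 10010101 (10xxxxxx ✓), payload 010101.
Byte 3: 0xAF = 10101111 (10xxxxxx ✓), payload 101111.
Concatenate: 1001010101101111 = 0x956F (16 bits → U+956F).

U+956F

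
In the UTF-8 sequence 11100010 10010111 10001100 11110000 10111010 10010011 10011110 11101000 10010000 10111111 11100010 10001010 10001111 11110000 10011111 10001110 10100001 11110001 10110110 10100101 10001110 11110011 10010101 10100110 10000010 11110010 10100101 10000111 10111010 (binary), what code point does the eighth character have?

Offset 0: leading byte 0xE2 = 11100010 → 3-byte char #1 = E2 97 8C.
Offset 3: leading byte 0xF0 = 11110000 → 4-byte char #2 = F0 BA 93 9E.
Offset 7: leading byte 0xE8 = 11101000 → 3-byte char #3 = E8 90 BF.
Offset 10: leading byte 0xE2 = 11100010 → 3-byte char #4 = E2 8A 8F.
Offset 13: leading byte 0xF0 = 11110000 → 4-byte char #5 = F0 9F 8E A1.
Offset 17: leading byte 0xF1 = 11110001 → 4-byte char #6 = F1 B6 A5 8E.
Offset 21: leading byte 0xF3 = 11110011 → 4-byte char #7 = F3 95 A6 82.
Offset 25: leading byte 0xF2 = 11110010 → 4-byte char #8 = F2 A5 87 BA.
Leading byte 0xF2 = 11110010 matches 11110xxx → 4-byte sequence.
Byte 1: 0xF2 = 11110010, payload 010 (3 bits).
Byte 2: 0xA5 = 10100101 (10xxxxxx ✓), payload 100101.
Byte 3: 0x87 = 10000111 (10xxxxxx ✓), payload 000111.
Byte 4: 0xBA = 10111010 (10xxxxxx ✓), payload 111010.
Concatenate: 010100101000111111010 = 0xA51FA (21 bits → U+A51FA).

U+A51FA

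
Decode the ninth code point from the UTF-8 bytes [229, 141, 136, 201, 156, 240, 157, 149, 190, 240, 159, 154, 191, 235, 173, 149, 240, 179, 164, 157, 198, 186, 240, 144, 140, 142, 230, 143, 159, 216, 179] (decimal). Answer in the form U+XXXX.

Offset 0: leading byte 0xE5 = 11100101 → 3-byte char #1 = E5 8D 88.
Offset 3: leading byte 0xC9 = 11001001 → 2-byte char #2 = C9 9C.
Offset 5: leading byte 0xF0 = 11110000 → 4-byte char #3 = F0 9D 95 BE.
Offset 9: leading byte 0xF0 = 11110000 → 4-byte char #4 = F0 9F 9A BF.
Offset 13: leading byte 0xEB = 11101011 → 3-byte char #5 = EB AD 95.
Offset 16: leading byte 0xF0 = 11110000 → 4-byte char #6 = F0 B3 A4 9D.
Offset 20: leading byte 0xC6 = 11000110 → 2-byte char #7 = C6 BA.
Offset 22: leading byte 0xF0 = 11110000 → 4-byte char #8 = F0 90 8C 8E.
Offset 26: leading byte 0xE6 = 11100110 → 3-byte char #9 = E6 8F 9F.
Leading byte 0xE6 = 11100110 matches 1110xxxx → 3-byte sequence.
Byte 1: 0xE6 = 11100110, payload 0110 (4 bits).
Byte 2: 0x8F = 10001111 (10xxxxxx ✓), payload 001111.
Byte 3: 0x9F = 10011111 (10xxxxxx ✓), payload 011111.
Concatenate: 0110001111011111 = 0x63DF (16 bits → U+63DF).

U+63DF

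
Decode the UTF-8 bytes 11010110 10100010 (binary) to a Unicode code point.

Leading byte 0xD6 = 11010110 matches 110xxxxx → 2-byte sequence.
Byte 1: 0xD6 = 11010110, payload 10110 (5 bits).
Byte 2: 0xA2 = 10100010 (10xxxxxx ✓), payload 100010.
Concatenate: 10110100010 = 0x5A2 (11 bits → U+05A2).

U+05A2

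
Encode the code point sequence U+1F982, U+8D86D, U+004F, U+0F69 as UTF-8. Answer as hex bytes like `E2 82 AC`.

F0 9F A6 82 F2 8D A1 AD 4F E0 BD A9

U+1F982: 4-byte form → F0 9F A6 82.
U+8D86D: 4-byte form → F2 8D A1 AD.
U+004F: 1-byte form → 4F.
U+0F69: 3-byte form → E0 BD A9.
Concatenated (12 bytes): F0 9F A6 82 F2 8D A1 AD 4F E0 BD A9.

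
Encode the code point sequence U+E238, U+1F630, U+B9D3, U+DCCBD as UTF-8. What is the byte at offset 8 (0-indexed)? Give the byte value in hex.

0xA7

U+E238 → 3-byte form EE 88 B8 at offsets 0–2.
U+1F630 → 4-byte form F0 9F 98 B0 at offsets 3–6.
U+B9D3 → 3-byte form EB A7 93 at offsets 7–9.
Offset 8 falls in char 3's range; it's byte 2 of EB A7 93 = 0xA7.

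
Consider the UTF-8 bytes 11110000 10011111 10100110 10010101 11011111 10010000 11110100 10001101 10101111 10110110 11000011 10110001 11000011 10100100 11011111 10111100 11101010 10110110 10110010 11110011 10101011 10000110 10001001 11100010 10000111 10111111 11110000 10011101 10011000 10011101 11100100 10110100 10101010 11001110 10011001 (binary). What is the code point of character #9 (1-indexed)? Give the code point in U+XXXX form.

U+21FF

Offset 0: leading byte 0xF0 = 11110000 → 4-byte char #1 = F0 9F A6 95.
Offset 4: leading byte 0xDF = 11011111 → 2-byte char #2 = DF 90.
Offset 6: leading byte 0xF4 = 11110100 → 4-byte char #3 = F4 8D AF B6.
Offset 10: leading byte 0xC3 = 11000011 → 2-byte char #4 = C3 B1.
Offset 12: leading byte 0xC3 = 11000011 → 2-byte char #5 = C3 A4.
Offset 14: leading byte 0xDF = 11011111 → 2-byte char #6 = DF BC.
Offset 16: leading byte 0xEA = 11101010 → 3-byte char #7 = EA B6 B2.
Offset 19: leading byte 0xF3 = 11110011 → 4-byte char #8 = F3 AB 86 89.
Offset 23: leading byte 0xE2 = 11100010 → 3-byte char #9 = E2 87 BF.
Leading byte 0xE2 = 11100010 matches 1110xxxx → 3-byte sequence.
Byte 1: 0xE2 = 11100010, payload 0010 (4 bits).
Byte 2: 0x87 = 10000111 (10xxxxxx ✓), payload 000111.
Byte 3: 0xBF = 10111111 (10xxxxxx ✓), payload 111111.
Concatenate: 0010000111111111 = 0x21FF (16 bits → U+21FF).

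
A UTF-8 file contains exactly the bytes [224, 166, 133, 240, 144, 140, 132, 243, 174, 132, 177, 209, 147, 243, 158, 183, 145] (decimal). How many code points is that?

5

Byte at offset 0: 0xE0 = 11100000 → 3-byte char (#1). Advance 3.
Byte at offset 3: 0xF0 = 11110000 → 4-byte char (#2). Advance 4.
Byte at offset 7: 0xF3 = 11110011 → 4-byte char (#3). Advance 4.
Byte at offset 11: 0xD1 = 11010001 → 2-byte char (#4). Advance 2.
Byte at offset 13: 0xF3 = 11110011 → 4-byte char (#5). Advance 4.
Reached end at offset 17 after 5 code points.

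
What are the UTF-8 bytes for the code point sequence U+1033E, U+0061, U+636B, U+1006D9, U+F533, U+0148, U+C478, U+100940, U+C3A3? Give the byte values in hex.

U+1033E: 4-byte form → F0 90 8C BE.
U+0061: 1-byte form → 61.
U+636B: 3-byte form → E6 8D AB.
U+1006D9: 4-byte form → F4 80 9B 99.
U+F533: 3-byte form → EF 94 B3.
U+0148: 2-byte form → C5 88.
U+C478: 3-byte form → EC 91 B8.
U+100940: 4-byte form → F4 80 A5 80.
U+C3A3: 3-byte form → EC 8E A3.
Concatenated (27 bytes): F0 90 8C BE 61 E6 8D AB F4 80 9B 99 EF 94 B3 C5 88 EC 91 B8 F4 80 A5 80 EC 8E A3.

F0 90 8C BE 61 E6 8D AB F4 80 9B 99 EF 94 B3 C5 88 EC 91 B8 F4 80 A5 80 EC 8E A3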